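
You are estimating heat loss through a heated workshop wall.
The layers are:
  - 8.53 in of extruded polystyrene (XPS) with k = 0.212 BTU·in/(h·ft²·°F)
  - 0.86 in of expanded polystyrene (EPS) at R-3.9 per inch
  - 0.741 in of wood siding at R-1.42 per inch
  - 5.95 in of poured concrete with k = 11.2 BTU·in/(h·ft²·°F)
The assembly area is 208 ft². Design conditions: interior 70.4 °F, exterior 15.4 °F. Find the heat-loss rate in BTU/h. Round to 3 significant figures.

253 BTU/h

8.53/0.212 = 40.24
0.86 × 3.9 = 3.354
0.741 × 1.42 = 1.052
5.95/11.2 = 0.5312
R_total = 40.24 + 3.354 + 1.052 + 0.5312 = 45.17 ft²·°F·h/BTU
Q = A·ΔT/R = 208 × (70.4 − 15.4) / 45.17 = 253.2 BTU/h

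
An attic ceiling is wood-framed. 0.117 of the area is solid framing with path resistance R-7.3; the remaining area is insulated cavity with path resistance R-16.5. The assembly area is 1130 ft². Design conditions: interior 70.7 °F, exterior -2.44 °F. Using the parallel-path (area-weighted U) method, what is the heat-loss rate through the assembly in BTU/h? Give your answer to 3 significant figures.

5750 BTU/h

U_eff = 0.883/16.5 + 0.117/7.3 = 0.05352 + 0.01603 = 0.06954
R_eff = 1/U_eff = 14.38 ft²·°F·h/BTU
Q = 1130 × (70.7 − (-2.44)) / 14.38 = 5748 BTU/h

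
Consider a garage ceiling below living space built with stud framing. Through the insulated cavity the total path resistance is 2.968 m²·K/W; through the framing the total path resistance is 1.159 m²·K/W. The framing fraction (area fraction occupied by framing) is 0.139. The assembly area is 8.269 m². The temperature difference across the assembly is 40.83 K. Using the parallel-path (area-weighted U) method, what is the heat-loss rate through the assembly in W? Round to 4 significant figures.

138.4 W

U_eff = 0.861/2.968 + 0.139/1.159 = 0.29009 + 0.11993 = 0.41003
R_eff = 1/U_eff = 2.4389 m²·K/W
Q = 8.269 × 40.83 / 2.4389 = 138.43 W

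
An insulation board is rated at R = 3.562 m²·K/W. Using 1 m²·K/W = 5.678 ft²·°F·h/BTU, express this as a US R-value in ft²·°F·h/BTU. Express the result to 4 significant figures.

R_US = 3.562 × 5.678 = 20.225

20.23 ft²·°F·h/BTU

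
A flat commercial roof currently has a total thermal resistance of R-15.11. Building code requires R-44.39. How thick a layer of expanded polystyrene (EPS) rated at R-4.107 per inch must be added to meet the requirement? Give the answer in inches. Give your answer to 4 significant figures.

7.129 in

ΔR = 44.39 − 15.11 = 29.28 ft²·°F·h/BTU
L = ΔR / (R/in) = 29.28/4.107 = 7.1293 in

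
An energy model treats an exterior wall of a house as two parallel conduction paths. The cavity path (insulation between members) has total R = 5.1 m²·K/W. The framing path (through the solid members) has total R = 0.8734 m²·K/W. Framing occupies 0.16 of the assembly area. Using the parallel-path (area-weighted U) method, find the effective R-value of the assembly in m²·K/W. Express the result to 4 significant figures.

U_eff = 0.84/5.1 + 0.16/0.8734 = 0.16471 + 0.18319 = 0.3479
R_eff = 1/U_eff = 2.8744 m²·K/W

2.874 m²·K/W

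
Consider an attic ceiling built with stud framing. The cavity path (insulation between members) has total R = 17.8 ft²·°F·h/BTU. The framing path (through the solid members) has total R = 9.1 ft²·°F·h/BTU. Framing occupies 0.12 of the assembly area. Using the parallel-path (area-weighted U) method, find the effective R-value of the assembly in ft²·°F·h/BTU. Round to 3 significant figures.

U_eff = 0.88/17.8 + 0.12/9.1 = 0.04944 + 0.01319 = 0.06263
R_eff = 1/U_eff = 15.97 ft²·°F·h/BTU

16.0 ft²·°F·h/BTU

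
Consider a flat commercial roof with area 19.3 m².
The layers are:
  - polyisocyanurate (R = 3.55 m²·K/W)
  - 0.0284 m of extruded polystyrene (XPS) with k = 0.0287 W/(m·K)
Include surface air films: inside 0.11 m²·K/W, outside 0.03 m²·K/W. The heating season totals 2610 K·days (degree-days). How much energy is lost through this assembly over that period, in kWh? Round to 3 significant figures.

0.0284/0.0287 = 0.9895
R_total = 0.11 + 3.55 + 0.9895 + 0.03 = 4.68 m²·K/W
E = A × HDD × 24 / R / 1000 = 19.3 × 2610 × 24 / 4.68 / 1000 = 258.3 kWh

258 kWh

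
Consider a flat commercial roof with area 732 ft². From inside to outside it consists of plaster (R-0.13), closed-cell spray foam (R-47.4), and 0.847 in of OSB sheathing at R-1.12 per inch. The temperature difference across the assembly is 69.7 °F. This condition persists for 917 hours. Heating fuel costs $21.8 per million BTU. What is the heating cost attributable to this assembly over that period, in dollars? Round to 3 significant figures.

0.847 × 1.12 = 0.9486
R_total = 0.13 + 47.4 + 0.9486 = 48.48 ft²·°F·h/BTU
Q = 732 × 69.7 / 48.48 = 1052 BTU/h
E = 1052 × 917 = 965100 BTU
Cost = 965100/10⁶ × 21.8 = $21.04

21.0 dollars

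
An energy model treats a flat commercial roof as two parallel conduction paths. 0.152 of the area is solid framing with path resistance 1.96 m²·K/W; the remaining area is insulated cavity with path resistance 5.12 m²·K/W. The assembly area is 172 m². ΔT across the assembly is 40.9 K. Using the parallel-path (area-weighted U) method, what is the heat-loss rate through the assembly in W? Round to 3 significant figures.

U_eff = 0.848/5.12 + 0.152/1.96 = 0.1656 + 0.07755 = 0.2432
R_eff = 1/U_eff = 4.112 m²·K/W
Q = 172 × 40.9 / 4.112 = 1711 W

1710 W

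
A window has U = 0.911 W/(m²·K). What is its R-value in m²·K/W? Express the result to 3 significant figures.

R = 1/U = 1/0.911 = 1.098

1.10 m²·K/W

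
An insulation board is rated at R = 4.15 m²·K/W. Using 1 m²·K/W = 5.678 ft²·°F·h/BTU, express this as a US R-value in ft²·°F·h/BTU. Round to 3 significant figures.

23.6 ft²·°F·h/BTU

R_US = 4.15 × 5.678 = 23.56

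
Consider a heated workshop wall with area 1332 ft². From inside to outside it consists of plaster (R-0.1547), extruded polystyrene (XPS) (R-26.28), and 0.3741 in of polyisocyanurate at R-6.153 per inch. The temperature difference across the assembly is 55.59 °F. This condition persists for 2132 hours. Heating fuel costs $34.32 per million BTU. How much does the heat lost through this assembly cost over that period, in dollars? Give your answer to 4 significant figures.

0.3741 × 6.153 = 2.3018
R_total = 0.1547 + 26.28 + 2.3018 = 28.737 ft²·°F·h/BTU
Q = 1332 × 55.59 / 28.737 = 2576.7 BTU/h
E = 2576.7 × 2132 = 5493600 BTU
Cost = 5493600/10⁶ × 34.32 = $188.54

188.5 dollars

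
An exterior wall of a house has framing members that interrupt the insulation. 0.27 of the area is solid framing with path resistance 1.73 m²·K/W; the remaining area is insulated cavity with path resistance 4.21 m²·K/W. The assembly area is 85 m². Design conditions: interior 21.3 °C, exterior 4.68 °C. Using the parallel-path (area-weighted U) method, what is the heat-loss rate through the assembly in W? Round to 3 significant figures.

U_eff = 0.73/4.21 + 0.27/1.73 = 0.1734 + 0.1561 = 0.3295
R_eff = 1/U_eff = 3.035 m²·K/W
Q = 85 × (21.3 − 4.68) / 3.035 = 465.4 W

465 W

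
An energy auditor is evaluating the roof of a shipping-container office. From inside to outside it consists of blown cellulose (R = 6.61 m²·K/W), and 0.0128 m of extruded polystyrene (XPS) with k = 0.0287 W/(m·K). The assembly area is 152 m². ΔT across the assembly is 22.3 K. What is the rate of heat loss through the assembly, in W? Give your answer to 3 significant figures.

0.0128/0.0287 = 0.446
R_total = 6.61 + 0.446 = 7.056 m²·K/W
Q = A·ΔT/R = 152 × 22.3 / 7.056 = 480.4 W

480 W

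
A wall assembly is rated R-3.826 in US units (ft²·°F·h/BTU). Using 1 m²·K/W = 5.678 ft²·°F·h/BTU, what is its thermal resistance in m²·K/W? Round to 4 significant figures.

0.6738 m²·K/W

R_SI = 3.826/5.678 = 0.67383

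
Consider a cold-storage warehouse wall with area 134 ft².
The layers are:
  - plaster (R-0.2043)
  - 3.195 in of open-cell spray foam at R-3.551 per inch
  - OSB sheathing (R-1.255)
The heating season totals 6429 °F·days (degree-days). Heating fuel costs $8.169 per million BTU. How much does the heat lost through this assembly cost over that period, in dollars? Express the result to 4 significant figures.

13.19 dollars

3.195 × 3.551 = 11.345
R_total = 0.2043 + 11.345 + 1.255 = 12.805 ft²·°F·h/BTU
E = A × HDD × 24 / R = 134 × 6429 × 24 / 12.805 = 1614700 BTU
Cost = 1614700/10⁶ × 8.169 = $13.19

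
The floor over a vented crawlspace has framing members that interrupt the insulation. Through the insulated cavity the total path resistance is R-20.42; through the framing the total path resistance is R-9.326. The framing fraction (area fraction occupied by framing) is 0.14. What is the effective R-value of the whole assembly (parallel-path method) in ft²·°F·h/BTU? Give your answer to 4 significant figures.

U_eff = 0.86/20.42 + 0.14/9.326 = 0.042116 + 0.015012 = 0.057127
R_eff = 1/U_eff = 17.505 ft²·°F·h/BTU

17.50 ft²·°F·h/BTU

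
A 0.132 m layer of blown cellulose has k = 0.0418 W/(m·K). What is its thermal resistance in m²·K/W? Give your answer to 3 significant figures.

3.16 m²·K/W

R = L/k = 0.132/0.0418 = 3.158 m²·K/W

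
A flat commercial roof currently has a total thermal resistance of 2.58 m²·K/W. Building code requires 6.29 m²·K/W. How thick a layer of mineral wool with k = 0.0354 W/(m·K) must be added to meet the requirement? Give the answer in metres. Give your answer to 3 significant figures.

ΔR = 6.29 − 2.58 = 3.71 m²·K/W
L = ΔR × k = 3.71 × 0.0354 = 0.1313 m

0.131 m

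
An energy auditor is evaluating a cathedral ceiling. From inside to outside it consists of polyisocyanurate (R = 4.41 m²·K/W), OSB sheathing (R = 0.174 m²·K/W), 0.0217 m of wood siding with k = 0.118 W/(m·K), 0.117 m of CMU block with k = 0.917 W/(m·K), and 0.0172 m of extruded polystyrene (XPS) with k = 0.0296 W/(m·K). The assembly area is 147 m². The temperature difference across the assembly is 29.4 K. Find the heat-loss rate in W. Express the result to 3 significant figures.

789 W

0.0217/0.118 = 0.1839
0.117/0.917 = 0.1276
0.0172/0.0296 = 0.5811
R_total = 4.41 + 0.174 + 0.1839 + 0.1276 + 0.5811 = 5.477 m²·K/W
Q = A·ΔT/R = 147 × 29.4 / 5.477 = 789.1 W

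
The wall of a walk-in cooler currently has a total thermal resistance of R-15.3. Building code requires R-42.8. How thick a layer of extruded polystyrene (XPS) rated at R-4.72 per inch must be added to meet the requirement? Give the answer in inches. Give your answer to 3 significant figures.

5.83 in

ΔR = 42.8 − 15.3 = 27.5 ft²·°F·h/BTU
L = ΔR / (R/in) = 27.5/4.72 = 5.826 in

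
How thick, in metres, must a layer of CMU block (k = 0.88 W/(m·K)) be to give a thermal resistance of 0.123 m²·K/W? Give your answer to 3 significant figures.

L = R·k = 0.123 × 0.88 = 0.1082 m

0.108 m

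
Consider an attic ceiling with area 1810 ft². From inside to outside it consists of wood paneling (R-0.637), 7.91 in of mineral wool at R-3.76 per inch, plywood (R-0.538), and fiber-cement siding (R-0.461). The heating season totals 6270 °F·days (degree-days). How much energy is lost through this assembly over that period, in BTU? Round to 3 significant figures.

8680000 BTU

7.91 × 3.76 = 29.74
R_total = 0.637 + 29.74 + 0.538 + 0.461 = 31.38 ft²·°F·h/BTU
E = A × HDD × 24 / R = 1810 × 6270 × 24 / 31.38 = 8680000 BTU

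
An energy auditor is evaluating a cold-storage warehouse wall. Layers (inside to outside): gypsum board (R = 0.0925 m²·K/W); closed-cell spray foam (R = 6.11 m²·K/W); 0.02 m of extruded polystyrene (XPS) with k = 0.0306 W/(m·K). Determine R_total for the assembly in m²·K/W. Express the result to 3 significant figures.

6.86 m²·K/W

0.02/0.0306 = 0.6536
R_total = 0.0925 + 6.11 + 0.6536 = 6.856 m²·K/W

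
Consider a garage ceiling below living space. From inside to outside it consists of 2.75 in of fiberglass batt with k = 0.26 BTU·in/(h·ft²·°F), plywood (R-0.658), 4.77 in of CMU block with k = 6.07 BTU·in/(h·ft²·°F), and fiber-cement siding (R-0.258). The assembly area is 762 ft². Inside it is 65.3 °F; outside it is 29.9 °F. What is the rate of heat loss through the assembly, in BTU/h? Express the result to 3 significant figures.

2.75/0.26 = 10.58
4.77/6.07 = 0.7858
R_total = 10.58 + 0.658 + 0.7858 + 0.258 = 12.28 ft²·°F·h/BTU
Q = A·ΔT/R = 762 × (65.3 − 29.9) / 12.28 = 2197 BTU/h

2200 BTU/h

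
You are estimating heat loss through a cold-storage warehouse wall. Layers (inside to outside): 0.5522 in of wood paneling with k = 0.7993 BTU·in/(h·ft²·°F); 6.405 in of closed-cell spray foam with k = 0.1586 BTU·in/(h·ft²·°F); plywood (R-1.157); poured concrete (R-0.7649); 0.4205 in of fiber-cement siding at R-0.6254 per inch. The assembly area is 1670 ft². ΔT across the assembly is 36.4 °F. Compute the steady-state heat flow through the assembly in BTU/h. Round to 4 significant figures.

1405 BTU/h

0.5522/0.7993 = 0.69085
6.405/0.1586 = 40.385
0.4205 × 0.6254 = 0.26298
R_total = 0.69085 + 40.385 + 1.157 + 0.7649 + 0.26298 = 43.26 ft²·°F·h/BTU
Q = A·ΔT/R = 1670 × 36.4 / 43.26 = 1405.2 BTU/h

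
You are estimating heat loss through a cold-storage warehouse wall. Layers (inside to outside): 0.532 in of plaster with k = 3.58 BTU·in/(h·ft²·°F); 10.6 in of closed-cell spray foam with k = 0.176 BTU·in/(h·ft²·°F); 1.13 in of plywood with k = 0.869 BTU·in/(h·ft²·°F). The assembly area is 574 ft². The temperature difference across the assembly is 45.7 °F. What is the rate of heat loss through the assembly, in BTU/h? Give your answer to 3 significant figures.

425 BTU/h

0.532/3.58 = 0.1486
10.6/0.176 = 60.23
1.13/0.869 = 1.3
R_total = 0.1486 + 60.23 + 1.3 = 61.68 ft²·°F·h/BTU
Q = A·ΔT/R = 574 × 45.7 / 61.68 = 425.3 BTU/h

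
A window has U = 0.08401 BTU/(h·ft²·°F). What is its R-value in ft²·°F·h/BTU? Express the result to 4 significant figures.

R = 1/U = 1/0.08401 = 11.903

11.90 ft²·°F·h/BTU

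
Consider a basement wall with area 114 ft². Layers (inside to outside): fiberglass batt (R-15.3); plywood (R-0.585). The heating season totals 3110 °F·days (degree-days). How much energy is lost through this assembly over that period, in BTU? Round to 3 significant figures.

R_total = 15.3 + 0.585 = 15.89 ft²·°F·h/BTU
E = A × HDD × 24 / R = 114 × 3110 × 24 / 15.89 = 535700 BTU

536000 BTU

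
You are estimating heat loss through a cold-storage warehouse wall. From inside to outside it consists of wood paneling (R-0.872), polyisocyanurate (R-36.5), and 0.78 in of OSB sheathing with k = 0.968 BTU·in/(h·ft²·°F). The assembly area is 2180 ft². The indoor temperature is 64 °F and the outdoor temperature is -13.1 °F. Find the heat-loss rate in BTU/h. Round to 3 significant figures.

4400 BTU/h

0.78/0.968 = 0.8058
R_total = 0.872 + 36.5 + 0.8058 = 38.18 ft²·°F·h/BTU
Q = A·ΔT/R = 2180 × (64 − (-13.1)) / 38.18 = 4403 BTU/h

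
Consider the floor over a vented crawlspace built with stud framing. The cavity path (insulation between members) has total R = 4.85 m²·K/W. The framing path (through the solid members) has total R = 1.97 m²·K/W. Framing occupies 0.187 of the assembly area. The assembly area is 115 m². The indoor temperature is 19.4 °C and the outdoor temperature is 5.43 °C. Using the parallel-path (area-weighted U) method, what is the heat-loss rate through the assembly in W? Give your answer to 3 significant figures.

422 W

U_eff = 0.813/4.85 + 0.187/1.97 = 0.1676 + 0.09492 = 0.2626
R_eff = 1/U_eff = 3.809 m²·K/W
Q = 115 × (19.4 − 5.43) / 3.809 = 421.8 W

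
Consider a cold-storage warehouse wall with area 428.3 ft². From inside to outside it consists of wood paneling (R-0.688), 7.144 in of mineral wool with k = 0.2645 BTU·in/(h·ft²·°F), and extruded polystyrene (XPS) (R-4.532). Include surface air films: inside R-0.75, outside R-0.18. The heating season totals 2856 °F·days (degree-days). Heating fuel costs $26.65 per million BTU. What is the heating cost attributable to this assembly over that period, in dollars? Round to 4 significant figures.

7.144/0.2645 = 27.009
R_total = 0.75 + 0.688 + 27.009 + 4.532 + 0.18 = 33.159 ft²·°F·h/BTU
E = A × HDD × 24 / R = 428.3 × 2856 × 24 / 33.159 = 885340 BTU
Cost = 885340/10⁶ × 26.65 = $23.594

23.59 dollars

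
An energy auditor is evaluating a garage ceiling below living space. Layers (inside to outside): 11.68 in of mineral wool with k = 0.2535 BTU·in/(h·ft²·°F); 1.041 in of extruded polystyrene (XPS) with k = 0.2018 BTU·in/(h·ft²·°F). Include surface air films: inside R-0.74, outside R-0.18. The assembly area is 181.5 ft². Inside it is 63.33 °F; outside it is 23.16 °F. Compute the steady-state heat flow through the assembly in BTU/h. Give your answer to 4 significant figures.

11.68/0.2535 = 46.075
1.041/0.2018 = 5.1586
R_total = 0.74 + 46.075 + 5.1586 + 0.18 = 52.154 ft²·°F·h/BTU
Q = A·ΔT/R = 181.5 × (63.33 − 23.16) / 52.154 = 139.8 BTU/h

139.8 BTU/h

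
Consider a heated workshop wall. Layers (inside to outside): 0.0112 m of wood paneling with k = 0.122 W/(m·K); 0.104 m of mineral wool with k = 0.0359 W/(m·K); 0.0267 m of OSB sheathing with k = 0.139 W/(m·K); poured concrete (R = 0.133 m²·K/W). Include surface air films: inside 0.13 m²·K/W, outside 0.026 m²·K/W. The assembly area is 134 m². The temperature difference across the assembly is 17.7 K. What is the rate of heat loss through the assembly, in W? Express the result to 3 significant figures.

0.0112/0.122 = 0.0918
0.104/0.0359 = 2.897
0.0267/0.139 = 0.1921
R_total = 0.13 + 0.0918 + 2.897 + 0.1921 + 0.133 + 0.026 = 3.47 m²·K/W
Q = A·ΔT/R = 134 × 17.7 / 3.47 = 683.6 W

684 W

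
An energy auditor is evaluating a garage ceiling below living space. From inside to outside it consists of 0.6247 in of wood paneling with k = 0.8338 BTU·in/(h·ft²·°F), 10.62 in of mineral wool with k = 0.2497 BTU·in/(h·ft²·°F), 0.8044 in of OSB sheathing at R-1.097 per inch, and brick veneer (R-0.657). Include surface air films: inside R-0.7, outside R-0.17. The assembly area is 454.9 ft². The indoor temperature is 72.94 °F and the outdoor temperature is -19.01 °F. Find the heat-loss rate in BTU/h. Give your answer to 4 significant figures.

0.6247/0.8338 = 0.74922
10.62/0.2497 = 42.531
0.8044 × 1.097 = 0.88243
R_total = 0.7 + 0.74922 + 42.531 + 0.88243 + 0.657 + 0.17 = 45.69 ft²·°F·h/BTU
Q = A·ΔT/R = 454.9 × (72.94 − (-19.01)) / 45.69 = 915.48 BTU/h

915.5 BTU/h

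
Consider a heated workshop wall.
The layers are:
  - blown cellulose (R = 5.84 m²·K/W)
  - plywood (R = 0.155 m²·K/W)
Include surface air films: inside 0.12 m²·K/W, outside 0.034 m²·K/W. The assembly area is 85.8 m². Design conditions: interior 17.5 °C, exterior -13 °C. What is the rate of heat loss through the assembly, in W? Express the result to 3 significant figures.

R_total = 0.12 + 5.84 + 0.155 + 0.034 = 6.149 m²·K/W
Q = A·ΔT/R = 85.8 × (17.5 − (-13)) / 6.149 = 425.6 W

426 W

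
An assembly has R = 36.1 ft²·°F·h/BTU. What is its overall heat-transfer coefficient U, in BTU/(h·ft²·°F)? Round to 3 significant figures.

0.0277 BTU/(h·ft²·°F)

U = 1/R = 1/36.1 = 0.0277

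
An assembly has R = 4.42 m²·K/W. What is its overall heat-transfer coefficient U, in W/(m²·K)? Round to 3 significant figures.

U = 1/R = 1/4.42 = 0.2262

0.226 W/(m²·K)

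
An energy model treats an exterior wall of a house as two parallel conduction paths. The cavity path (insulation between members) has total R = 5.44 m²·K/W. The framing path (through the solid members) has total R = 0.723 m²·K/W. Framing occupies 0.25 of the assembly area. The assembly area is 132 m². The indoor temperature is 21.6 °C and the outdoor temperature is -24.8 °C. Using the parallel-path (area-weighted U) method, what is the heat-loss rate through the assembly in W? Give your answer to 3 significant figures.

U_eff = 0.75/5.44 + 0.25/0.723 = 0.1379 + 0.3458 = 0.4836
R_eff = 1/U_eff = 2.068 m²·K/W
Q = 132 × (21.6 − (-24.8)) / 2.068 = 2962 W

2960 W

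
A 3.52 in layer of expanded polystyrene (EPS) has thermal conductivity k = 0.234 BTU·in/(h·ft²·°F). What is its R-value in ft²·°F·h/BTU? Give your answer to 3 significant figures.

15.0 ft²·°F·h/BTU

R = L/k = 3.52/0.234 = 15.04 ft²·°F·h/BTU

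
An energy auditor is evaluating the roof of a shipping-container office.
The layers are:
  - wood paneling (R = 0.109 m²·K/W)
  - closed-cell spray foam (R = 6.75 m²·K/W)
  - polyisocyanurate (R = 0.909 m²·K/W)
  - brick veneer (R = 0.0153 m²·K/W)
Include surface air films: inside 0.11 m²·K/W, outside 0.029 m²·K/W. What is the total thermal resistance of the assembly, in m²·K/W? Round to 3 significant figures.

R_total = 0.11 + 0.109 + 6.75 + 0.909 + 0.0153 + 0.029 = 7.922 m²·K/W

7.92 m²·K/W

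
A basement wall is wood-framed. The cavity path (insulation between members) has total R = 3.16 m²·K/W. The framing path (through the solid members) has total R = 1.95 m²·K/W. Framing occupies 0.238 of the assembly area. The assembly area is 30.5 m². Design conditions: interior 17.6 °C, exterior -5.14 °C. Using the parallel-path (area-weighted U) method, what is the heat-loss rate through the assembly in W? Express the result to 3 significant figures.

U_eff = 0.762/3.16 + 0.238/1.95 = 0.2411 + 0.1221 = 0.3632
R_eff = 1/U_eff = 2.753 m²·K/W
Q = 30.5 × (17.6 − (-5.14)) / 2.753 = 251.9 W

252 W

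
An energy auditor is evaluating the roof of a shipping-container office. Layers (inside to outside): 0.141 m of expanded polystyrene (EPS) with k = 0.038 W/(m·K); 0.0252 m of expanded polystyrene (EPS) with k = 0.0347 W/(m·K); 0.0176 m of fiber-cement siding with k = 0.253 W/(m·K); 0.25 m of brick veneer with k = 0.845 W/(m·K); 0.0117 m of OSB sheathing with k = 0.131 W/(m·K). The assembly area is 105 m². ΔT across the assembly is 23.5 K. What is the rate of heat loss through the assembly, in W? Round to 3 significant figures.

504 W

0.141/0.038 = 3.711
0.0252/0.0347 = 0.7262
0.0176/0.253 = 0.06957
0.25/0.845 = 0.2959
0.0117/0.131 = 0.08931
R_total = 3.711 + 0.7262 + 0.06957 + 0.2959 + 0.08931 = 4.891 m²·K/W
Q = A·ΔT/R = 105 × 23.5 / 4.891 = 504.4 W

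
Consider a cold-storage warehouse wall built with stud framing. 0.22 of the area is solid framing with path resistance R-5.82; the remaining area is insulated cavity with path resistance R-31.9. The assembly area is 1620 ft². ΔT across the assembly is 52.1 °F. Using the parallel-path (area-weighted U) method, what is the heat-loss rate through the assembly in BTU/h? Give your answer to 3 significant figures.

U_eff = 0.78/31.9 + 0.22/5.82 = 0.02445 + 0.0378 = 0.06225
R_eff = 1/U_eff = 16.06 ft²·°F·h/BTU
Q = 1620 × 52.1 / 16.06 = 5254 BTU/h

5250 BTU/h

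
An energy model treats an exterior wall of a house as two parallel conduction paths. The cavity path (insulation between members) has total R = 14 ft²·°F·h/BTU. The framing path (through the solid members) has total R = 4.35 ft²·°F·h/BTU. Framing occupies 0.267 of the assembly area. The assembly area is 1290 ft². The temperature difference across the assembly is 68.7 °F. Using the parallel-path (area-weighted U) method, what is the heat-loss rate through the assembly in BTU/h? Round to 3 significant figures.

U_eff = 0.733/14 + 0.267/4.35 = 0.05236 + 0.06138 = 0.1137
R_eff = 1/U_eff = 8.792 ft²·°F·h/BTU
Q = 1290 × 68.7 / 8.792 = 10080 BTU/h

10100 BTU/h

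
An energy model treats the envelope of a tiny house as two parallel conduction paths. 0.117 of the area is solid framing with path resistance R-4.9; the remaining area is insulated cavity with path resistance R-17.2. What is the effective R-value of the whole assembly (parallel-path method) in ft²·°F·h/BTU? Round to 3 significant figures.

U_eff = 0.883/17.2 + 0.117/4.9 = 0.05134 + 0.02388 = 0.07521
R_eff = 1/U_eff = 13.3 ft²·°F·h/BTU

13.3 ft²·°F·h/BTU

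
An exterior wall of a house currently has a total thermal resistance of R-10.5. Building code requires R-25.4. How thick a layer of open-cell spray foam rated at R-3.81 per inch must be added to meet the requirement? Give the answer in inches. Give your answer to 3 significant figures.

3.91 in

ΔR = 25.4 − 10.5 = 14.9 ft²·°F·h/BTU
L = ΔR / (R/in) = 14.9/3.81 = 3.911 in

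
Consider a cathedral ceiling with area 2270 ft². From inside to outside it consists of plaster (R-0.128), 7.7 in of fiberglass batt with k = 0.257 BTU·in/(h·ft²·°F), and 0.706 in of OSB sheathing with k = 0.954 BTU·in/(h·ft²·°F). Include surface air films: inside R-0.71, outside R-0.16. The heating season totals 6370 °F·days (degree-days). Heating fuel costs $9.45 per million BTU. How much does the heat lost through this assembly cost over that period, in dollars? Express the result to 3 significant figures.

7.7/0.257 = 29.96
0.706/0.954 = 0.74
R_total = 0.71 + 0.128 + 29.96 + 0.74 + 0.16 = 31.7 ft²·°F·h/BTU
E = A × HDD × 24 / R = 2270 × 6370 × 24 / 31.7 = 10950000 BTU
Cost = 10950000/10⁶ × 9.45 = $103.5

103 dollars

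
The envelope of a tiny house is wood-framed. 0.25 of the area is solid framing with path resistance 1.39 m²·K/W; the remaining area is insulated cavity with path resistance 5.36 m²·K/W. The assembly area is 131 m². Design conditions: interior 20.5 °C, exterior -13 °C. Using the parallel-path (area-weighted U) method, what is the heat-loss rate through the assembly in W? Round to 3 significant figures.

1400 W

U_eff = 0.75/5.36 + 0.25/1.39 = 0.1399 + 0.1799 = 0.3198
R_eff = 1/U_eff = 3.127 m²·K/W
Q = 131 × (20.5 − (-13)) / 3.127 = 1403 W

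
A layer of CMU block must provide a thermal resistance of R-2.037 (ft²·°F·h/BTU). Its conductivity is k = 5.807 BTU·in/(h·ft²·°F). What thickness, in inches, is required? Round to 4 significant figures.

11.83 in

L = R × k = 2.037 × 5.807 = 11.829 in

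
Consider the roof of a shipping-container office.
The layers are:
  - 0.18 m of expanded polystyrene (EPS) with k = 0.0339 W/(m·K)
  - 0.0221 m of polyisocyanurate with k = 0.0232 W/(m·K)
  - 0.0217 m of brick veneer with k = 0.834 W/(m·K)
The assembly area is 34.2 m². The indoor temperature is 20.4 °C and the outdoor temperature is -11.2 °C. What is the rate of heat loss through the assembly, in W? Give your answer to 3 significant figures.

172 W

0.18/0.0339 = 5.31
0.0221/0.0232 = 0.9526
0.0217/0.834 = 0.02602
R_total = 5.31 + 0.9526 + 0.02602 = 6.288 m²·K/W
Q = A·ΔT/R = 34.2 × (20.4 − (-11.2)) / 6.288 = 171.9 W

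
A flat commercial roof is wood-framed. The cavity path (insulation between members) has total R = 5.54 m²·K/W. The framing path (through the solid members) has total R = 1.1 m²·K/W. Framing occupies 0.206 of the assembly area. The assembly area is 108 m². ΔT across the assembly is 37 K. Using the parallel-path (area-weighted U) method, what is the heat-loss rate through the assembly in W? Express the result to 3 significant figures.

1320 W

U_eff = 0.794/5.54 + 0.206/1.1 = 0.1433 + 0.1873 = 0.3306
R_eff = 1/U_eff = 3.025 m²·K/W
Q = 108 × 37 / 3.025 = 1321 W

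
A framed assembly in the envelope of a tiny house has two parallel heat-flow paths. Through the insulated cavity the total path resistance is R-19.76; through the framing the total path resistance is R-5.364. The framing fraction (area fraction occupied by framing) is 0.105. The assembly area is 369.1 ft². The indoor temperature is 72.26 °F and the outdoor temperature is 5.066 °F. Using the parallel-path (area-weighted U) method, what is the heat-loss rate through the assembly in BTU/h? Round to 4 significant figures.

U_eff = 0.895/19.76 + 0.105/5.364 = 0.045294 + 0.019575 = 0.064868
R_eff = 1/U_eff = 15.416 ft²·°F·h/BTU
Q = 369.1 × (72.26 − 5.066) / 15.416 = 1608.8 BTU/h

1609 BTU/h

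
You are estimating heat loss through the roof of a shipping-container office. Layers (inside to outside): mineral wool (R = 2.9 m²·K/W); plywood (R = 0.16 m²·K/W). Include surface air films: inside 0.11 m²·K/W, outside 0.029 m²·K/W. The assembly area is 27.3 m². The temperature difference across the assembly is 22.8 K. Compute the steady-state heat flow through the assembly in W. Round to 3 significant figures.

195 W

R_total = 0.11 + 2.9 + 0.16 + 0.029 = 3.199 m²·K/W
Q = A·ΔT/R = 27.3 × 22.8 / 3.199 = 194.6 W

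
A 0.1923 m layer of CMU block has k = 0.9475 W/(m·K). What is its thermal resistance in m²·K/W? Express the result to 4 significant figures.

0.2030 m²·K/W

R = L/k = 0.1923/0.9475 = 0.20296 m²·K/W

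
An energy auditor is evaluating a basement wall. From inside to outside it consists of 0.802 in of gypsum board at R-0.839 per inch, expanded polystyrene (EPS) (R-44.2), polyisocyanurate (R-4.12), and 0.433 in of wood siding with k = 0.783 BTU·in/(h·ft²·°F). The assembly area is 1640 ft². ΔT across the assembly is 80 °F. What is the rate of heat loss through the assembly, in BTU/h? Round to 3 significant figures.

2650 BTU/h

0.802 × 0.839 = 0.6729
0.433/0.783 = 0.553
R_total = 0.6729 + 44.2 + 4.12 + 0.553 = 49.55 ft²·°F·h/BTU
Q = A·ΔT/R = 1640 × 80 / 49.55 = 2648 BTU/h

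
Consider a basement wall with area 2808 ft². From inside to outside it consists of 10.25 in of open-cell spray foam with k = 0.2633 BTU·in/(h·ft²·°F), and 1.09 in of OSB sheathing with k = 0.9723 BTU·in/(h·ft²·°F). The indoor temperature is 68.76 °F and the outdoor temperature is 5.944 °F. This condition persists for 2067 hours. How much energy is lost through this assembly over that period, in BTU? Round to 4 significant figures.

9103000 BTU

10.25/0.2633 = 38.929
1.09/0.9723 = 1.1211
R_total = 38.929 + 1.1211 = 40.05 ft²·°F·h/BTU
Q = 2808 × (68.76 − 5.944) / 40.05 = 4404.2 BTU/h
E = 4404.2 × 2067 = 9103400 BTU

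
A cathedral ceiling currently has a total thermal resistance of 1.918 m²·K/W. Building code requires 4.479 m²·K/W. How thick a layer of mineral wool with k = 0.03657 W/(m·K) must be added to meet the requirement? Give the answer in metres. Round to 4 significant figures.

ΔR = 4.479 − 1.918 = 2.561 m²·K/W
L = ΔR × k = 2.561 × 0.03657 = 0.093656 m

0.09366 m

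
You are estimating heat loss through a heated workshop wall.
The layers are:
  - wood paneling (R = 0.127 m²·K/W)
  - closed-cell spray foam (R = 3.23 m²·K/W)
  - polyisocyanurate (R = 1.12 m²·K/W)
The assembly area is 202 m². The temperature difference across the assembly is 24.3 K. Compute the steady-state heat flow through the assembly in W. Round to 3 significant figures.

1100 W

R_total = 0.127 + 3.23 + 1.12 = 4.477 m²·K/W
Q = A·ΔT/R = 202 × 24.3 / 4.477 = 1096 W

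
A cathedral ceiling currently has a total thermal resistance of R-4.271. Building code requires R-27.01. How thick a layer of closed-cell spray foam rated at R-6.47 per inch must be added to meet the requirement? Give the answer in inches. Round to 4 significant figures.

ΔR = 27.01 − 4.271 = 22.739 ft²·°F·h/BTU
L = ΔR / (R/in) = 22.739/6.47 = 3.5145 in

3.515 in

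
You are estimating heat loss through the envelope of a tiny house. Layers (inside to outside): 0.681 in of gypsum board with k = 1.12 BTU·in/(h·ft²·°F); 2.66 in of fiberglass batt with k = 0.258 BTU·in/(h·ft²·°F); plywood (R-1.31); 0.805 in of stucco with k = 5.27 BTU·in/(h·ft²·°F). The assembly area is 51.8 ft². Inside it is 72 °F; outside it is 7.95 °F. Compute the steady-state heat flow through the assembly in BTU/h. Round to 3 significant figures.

0.681/1.12 = 0.608
2.66/0.258 = 10.31
0.805/5.27 = 0.1528
R_total = 0.608 + 10.31 + 1.31 + 0.1528 = 12.38 ft²·°F·h/BTU
Q = A·ΔT/R = 51.8 × (72 − 7.95) / 12.38 = 268 BTU/h

268 BTU/h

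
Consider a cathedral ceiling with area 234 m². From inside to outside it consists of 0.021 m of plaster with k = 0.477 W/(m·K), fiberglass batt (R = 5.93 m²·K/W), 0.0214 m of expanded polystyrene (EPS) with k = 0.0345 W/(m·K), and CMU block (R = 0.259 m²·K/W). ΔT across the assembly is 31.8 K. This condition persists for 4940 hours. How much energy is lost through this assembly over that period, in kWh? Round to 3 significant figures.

5360 kWh

0.021/0.477 = 0.04403
0.0214/0.0345 = 0.6203
R_total = 0.04403 + 5.93 + 0.6203 + 0.259 = 6.853 m²·K/W
Q = 234 × 31.8 / 6.853 = 1086 W
E = 1086 W × 4940 h / 1000 = 5364 kWh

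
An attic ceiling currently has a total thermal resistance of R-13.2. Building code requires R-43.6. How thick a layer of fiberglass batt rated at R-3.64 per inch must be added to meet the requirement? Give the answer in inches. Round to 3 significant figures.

ΔR = 43.6 − 13.2 = 30.4 ft²·°F·h/BTU
L = ΔR / (R/in) = 30.4/3.64 = 8.352 in

8.35 in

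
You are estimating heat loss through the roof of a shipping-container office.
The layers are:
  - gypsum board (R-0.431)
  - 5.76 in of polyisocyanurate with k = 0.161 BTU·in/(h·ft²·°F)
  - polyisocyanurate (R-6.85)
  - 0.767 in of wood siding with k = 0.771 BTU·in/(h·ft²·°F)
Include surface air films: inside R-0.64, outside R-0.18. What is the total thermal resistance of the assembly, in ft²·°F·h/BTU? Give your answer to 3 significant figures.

44.9 ft²·°F·h/BTU

5.76/0.161 = 35.78
0.767/0.771 = 0.9948
R_total = 0.64 + 0.431 + 35.78 + 6.85 + 0.9948 + 0.18 = 44.87 ft²·°F·h/BTU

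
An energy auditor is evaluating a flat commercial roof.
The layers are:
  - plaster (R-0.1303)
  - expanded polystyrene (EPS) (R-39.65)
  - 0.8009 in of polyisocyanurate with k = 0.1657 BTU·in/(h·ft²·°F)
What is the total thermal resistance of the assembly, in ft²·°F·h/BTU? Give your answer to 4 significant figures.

0.8009/0.1657 = 4.8334
R_total = 0.1303 + 39.65 + 4.8334 = 44.614 ft²·°F·h/BTU

44.61 ft²·°F·h/BTU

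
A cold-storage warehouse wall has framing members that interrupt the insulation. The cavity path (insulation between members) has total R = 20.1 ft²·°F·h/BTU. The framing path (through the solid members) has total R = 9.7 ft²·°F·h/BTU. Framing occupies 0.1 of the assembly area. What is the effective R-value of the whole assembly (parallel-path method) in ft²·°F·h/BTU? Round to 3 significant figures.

U_eff = 0.9/20.1 + 0.1/9.7 = 0.04478 + 0.01031 = 0.05509
R_eff = 1/U_eff = 18.15 ft²·°F·h/BTU

18.2 ft²·°F·h/BTU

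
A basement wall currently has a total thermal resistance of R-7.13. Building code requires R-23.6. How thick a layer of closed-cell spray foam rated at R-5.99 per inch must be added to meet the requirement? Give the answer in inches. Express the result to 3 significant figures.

2.75 in

ΔR = 23.6 − 7.13 = 16.47 ft²·°F·h/BTU
L = ΔR / (R/in) = 16.47/5.99 = 2.75 in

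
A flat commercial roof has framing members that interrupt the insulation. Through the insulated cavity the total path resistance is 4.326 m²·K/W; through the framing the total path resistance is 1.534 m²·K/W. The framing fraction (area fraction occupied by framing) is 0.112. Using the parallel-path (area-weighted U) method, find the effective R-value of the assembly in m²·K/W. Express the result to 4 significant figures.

3.593 m²·K/W

U_eff = 0.888/4.326 + 0.112/1.534 = 0.20527 + 0.073012 = 0.27828
R_eff = 1/U_eff = 3.5935 m²·K/W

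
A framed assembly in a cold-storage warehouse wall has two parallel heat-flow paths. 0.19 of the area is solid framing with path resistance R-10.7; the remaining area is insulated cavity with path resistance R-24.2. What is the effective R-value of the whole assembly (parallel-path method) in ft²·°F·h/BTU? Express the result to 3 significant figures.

U_eff = 0.81/24.2 + 0.19/10.7 = 0.03347 + 0.01776 = 0.05123
R_eff = 1/U_eff = 19.52 ft²·°F·h/BTU

19.5 ft²·°F·h/BTU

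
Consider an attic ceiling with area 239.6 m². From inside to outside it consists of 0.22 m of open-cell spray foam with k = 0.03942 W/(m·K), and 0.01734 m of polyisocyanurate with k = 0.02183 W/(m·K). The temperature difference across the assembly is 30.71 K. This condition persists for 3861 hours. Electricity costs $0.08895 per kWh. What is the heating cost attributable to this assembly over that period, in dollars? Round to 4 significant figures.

396.4 dollars

0.22/0.03942 = 5.5809
0.01734/0.02183 = 0.79432
R_total = 5.5809 + 0.79432 = 6.3752 m²·K/W
Q = 239.6 × 30.71 / 6.3752 = 1154.2 W
E = 1154.2 W × 3861 h / 1000 = 4456.3 kWh
Cost = 4456.3 × 0.08895 = $396.38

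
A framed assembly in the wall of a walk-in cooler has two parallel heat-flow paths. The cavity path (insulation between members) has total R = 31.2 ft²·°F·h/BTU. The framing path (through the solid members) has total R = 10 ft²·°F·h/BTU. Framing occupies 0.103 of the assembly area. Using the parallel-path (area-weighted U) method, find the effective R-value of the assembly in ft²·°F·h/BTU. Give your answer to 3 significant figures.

25.6 ft²·°F·h/BTU

U_eff = 0.897/31.2 + 0.103/10 = 0.02875 + 0.0103 = 0.03905
R_eff = 1/U_eff = 25.61 ft²·°F·h/BTU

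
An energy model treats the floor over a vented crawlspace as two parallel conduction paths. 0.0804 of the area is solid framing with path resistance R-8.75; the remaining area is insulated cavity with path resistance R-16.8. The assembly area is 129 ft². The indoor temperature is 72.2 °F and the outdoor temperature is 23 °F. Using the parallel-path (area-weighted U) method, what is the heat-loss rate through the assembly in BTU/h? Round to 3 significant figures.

406 BTU/h

U_eff = 0.9196/16.8 + 0.0804/8.75 = 0.05474 + 0.009189 = 0.06393
R_eff = 1/U_eff = 15.64 ft²·°F·h/BTU
Q = 129 × (72.2 − 23) / 15.64 = 405.7 BTU/h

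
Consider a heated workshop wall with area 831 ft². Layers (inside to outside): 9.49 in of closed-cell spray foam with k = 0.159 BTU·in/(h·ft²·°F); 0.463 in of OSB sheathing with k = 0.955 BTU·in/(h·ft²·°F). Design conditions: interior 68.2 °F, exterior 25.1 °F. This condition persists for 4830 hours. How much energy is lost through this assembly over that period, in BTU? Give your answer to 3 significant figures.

2880000 BTU

9.49/0.159 = 59.69
0.463/0.955 = 0.4848
R_total = 59.69 + 0.4848 = 60.17 ft²·°F·h/BTU
Q = 831 × (68.2 − 25.1) / 60.17 = 595.2 BTU/h
E = 595.2 × 4830 = 2875000 BTU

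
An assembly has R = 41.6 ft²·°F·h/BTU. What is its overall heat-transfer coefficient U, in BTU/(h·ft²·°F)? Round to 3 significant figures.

U = 1/R = 1/41.6 = 0.02404

0.0240 BTU/(h·ft²·°F)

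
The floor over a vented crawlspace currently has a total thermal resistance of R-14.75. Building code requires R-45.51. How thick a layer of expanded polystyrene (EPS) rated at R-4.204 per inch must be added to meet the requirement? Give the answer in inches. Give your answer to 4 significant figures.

ΔR = 45.51 − 14.75 = 30.76 ft²·°F·h/BTU
L = ΔR / (R/in) = 30.76/4.204 = 7.3168 in

7.317 in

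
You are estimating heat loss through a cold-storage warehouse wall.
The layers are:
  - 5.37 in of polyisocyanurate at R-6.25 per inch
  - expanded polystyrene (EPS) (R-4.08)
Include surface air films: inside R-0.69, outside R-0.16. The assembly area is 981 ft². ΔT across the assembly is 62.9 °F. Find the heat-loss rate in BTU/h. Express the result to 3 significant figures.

1600 BTU/h

5.37 × 6.25 = 33.56
R_total = 0.69 + 33.56 + 4.08 + 0.16 = 38.49 ft²·°F·h/BTU
Q = A·ΔT/R = 981 × 62.9 / 38.49 = 1603 BTU/h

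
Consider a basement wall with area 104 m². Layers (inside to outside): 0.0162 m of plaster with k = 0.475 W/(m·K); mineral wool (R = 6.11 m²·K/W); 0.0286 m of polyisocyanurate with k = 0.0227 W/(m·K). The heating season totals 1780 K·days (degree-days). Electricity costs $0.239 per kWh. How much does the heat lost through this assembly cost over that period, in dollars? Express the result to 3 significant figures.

0.0162/0.475 = 0.03411
0.0286/0.0227 = 1.26
R_total = 0.03411 + 6.11 + 1.26 = 7.404 m²·K/W
E = A × HDD × 24 / R / 1000 = 104 × 1780 × 24 / 7.404 / 1000 = 600.1 kWh
Cost = 600.1 × 0.239 = $143.4

143 dollars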